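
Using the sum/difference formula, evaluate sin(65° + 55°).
sin(65° + 55°) = sin 65° cos 55° + cos 65° sin 55° = √3/2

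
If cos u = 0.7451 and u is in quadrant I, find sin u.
sin u = 0.667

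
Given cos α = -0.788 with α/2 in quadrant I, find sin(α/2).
sin(α/2) = ±√((1 - cos α)/2); positive since α/2 ∈ QI, so sin(α/2) = 0.9455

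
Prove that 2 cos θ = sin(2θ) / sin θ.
RHS = 2 sin θ cos θ / sin θ = 2 cos θ = LHS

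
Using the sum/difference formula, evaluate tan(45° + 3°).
tan(45° + 3°) = (tan 45° + tan 3°)/(1 - tan 45° tan 3°) = 1.111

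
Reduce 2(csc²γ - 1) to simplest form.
2(csc²γ - 1) = 2(cot²γ) (using Pythagorean identity)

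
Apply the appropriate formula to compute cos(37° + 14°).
cos(37° + 14°) = cos 37° cos 14° - sin 37° sin 14° = 0.6293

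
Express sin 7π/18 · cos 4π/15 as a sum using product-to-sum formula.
sin 7π/18 cos 4π/15 = (1/2)[sin(7π/18+4π/15) + sin(7π/18-4π/15)]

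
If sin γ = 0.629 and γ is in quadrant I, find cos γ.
cos γ = 0.7774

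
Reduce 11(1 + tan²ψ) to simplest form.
11(1 + tan²ψ) = 11(sec²ψ) (using Pythagorean identity)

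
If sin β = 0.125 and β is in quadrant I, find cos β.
cos β = 0.9922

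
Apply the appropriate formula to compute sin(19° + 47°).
sin(19° + 47°) = sin 19° cos 47° + cos 19° sin 47° = 0.9135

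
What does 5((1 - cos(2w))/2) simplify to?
5((1 - cos(2w))/2) = 5(sin²w) (using Power reduction)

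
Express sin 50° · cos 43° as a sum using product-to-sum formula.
sin 50° cos 43° = (1/2)[sin(50°+43°) + sin(50°-43°)]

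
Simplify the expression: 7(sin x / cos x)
7(sin x / cos x) = 7(tan x) (using Quotient identity)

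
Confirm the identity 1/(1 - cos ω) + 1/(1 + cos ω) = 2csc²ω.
LHS = [(1 + cos ω) + (1 - cos ω)] / [(1 - cos ω)(1 + cos ω)] = 2/(1 - cos²ω) = 2/sin²ω = 2csc²ω = RHS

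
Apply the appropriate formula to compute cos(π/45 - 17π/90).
cos(π/45 - 17π/90) = cos π/45 cos 17π/90 + sin π/45 sin 17π/90 = √3/2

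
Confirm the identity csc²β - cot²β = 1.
LHS = 1/sin²β - cos²β/sin²β = (1 - cos²β)/sin²β = sin²β/sin²β = 1 = RHS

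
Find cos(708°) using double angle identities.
cos(708°) = cos²354° - sin²354° = 0.9781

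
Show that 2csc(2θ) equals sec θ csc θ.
LHS = 2/sin(2θ) = 2/(2 sin θ cos θ) = 1/(sin θ cos θ) = (1/cos θ)(1/sin θ) = sec θ csc θ = RHS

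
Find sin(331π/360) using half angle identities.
sin(331π/360) = √((1 - cos 331π/180)/2) = 0.2504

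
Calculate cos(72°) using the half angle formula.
cos(72°) = √((1 + cos 144°)/2) = 0.309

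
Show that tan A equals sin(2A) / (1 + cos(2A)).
RHS = 2 sin A cos A / (2cos²A) = sin A/cos A = tan A = LHS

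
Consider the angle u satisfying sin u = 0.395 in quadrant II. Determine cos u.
cos u = ±√(1 - sin²u) = -0.9187 (negative in QII)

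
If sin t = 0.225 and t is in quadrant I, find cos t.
cos t = 0.9744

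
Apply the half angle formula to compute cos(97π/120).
cos(97π/120) = -√((1 + cos 97π/60)/2) = -0.8241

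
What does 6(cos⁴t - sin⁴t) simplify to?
6(cos⁴t - sin⁴t) = 6(cos(2t)) (using Factoring + double angle)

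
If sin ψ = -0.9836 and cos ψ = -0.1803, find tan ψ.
tan ψ = sin ψ / cos ψ = 5.455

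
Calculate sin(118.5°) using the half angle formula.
sin(118.5°) = √((1 - cos 237°)/2) = 0.8788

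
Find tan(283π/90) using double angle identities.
tan(283π/90) = 2 tan 283π/180 / (1 - tan²283π/180) = 0.4877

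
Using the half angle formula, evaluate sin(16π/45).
sin(16π/45) = √((1 - cos 32π/45)/2) = 0.8988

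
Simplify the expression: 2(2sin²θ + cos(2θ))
2(2sin²θ + cos(2θ)) = 2 (using Double angle)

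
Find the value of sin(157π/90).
sin(157π/90) = -0.7193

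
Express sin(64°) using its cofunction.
sin(64°) = cos(90° - 64°) = cos(26°)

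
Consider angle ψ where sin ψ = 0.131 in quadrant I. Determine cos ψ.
cos ψ = √(1 - sin²ψ) = 0.9914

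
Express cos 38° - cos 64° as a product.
cos 38° - cos 64° = -2 sin(51°) sin(-13°)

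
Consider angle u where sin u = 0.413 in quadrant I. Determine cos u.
cos u = √(1 - sin²u) = 0.9107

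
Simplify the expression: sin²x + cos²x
sin²x + cos²x = 1 (using Pythagorean identity)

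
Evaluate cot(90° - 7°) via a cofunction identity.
cot(90° - 7°) = tan(7°) = 0.1228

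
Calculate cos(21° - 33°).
cos(21° - 33°) = cos 21° cos 33° + sin 21° sin 33° = 0.9781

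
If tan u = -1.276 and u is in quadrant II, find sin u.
sin u = 0.7871 (using tan²u + 1 = sec²u)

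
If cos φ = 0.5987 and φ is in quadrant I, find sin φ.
sin φ = 0.801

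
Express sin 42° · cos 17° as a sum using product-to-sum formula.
sin 42° cos 17° = (1/2)[sin(42°+17°) + sin(42°-17°)]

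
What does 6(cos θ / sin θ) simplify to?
6(cos θ / sin θ) = 6(cot θ) (using Quotient identity)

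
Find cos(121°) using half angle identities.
cos(121°) = -√((1 + cos 242°)/2) = -0.515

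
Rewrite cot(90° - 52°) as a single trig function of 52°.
cot(90° - 52°) = tan(52°)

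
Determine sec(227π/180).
sec(227π/180) = -1.466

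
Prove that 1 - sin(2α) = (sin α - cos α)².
RHS = sin²α - 2 sin α cos α + cos²α = (sin²α + cos²α) - 2 sin α cos α = 1 - sin(2α) = LHS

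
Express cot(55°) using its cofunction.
cot(55°) = tan(90° - 55°) = tan(35°)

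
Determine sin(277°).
sin(277°) = -0.9925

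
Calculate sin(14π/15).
sin(14π/15) = 0.2079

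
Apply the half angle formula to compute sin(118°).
sin(118°) = √((1 - cos 236°)/2) = 0.8829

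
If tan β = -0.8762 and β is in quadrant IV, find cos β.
cos β = 0.7521 (using tan²β + 1 = sec²β)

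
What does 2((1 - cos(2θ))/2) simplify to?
2((1 - cos(2θ))/2) = 2(sin²θ) (using Power reduction)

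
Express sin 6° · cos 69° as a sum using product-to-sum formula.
sin 6° cos 69° = (1/2)[sin(6°+69°) + sin(6°-69°)]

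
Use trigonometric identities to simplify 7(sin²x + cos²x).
7(sin²x + cos²x) = 7 (using Pythagorean identity)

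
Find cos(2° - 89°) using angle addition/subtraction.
cos(2° - 89°) = cos 2° cos 89° + sin 2° sin 89° = 0.05234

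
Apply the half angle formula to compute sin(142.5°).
sin(142.5°) = √((1 - cos 285°)/2) = 0.6088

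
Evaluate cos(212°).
cos(212°) = -0.848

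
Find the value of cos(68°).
cos(68°) = 0.3746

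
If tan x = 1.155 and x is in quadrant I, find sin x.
sin x = 0.756 (using tan²x + 1 = sec²x)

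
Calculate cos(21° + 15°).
cos(21° + 15°) = cos 21° cos 15° - sin 21° sin 15° = 0.809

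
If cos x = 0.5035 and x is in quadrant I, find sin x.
sin x = 0.864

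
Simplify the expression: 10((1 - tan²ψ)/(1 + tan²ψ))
10((1 - tan²ψ)/(1 + tan²ψ)) = 10(cos(2ψ)) (using Double angle)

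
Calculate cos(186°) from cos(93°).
cos(186°) = cos²93° - sin²93° = -0.9945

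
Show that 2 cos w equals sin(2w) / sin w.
RHS = 2 sin w cos w / sin w = 2 cos w = LHS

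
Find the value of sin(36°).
sin(36°) = 0.5878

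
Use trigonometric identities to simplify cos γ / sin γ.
cos γ / sin γ = cot γ (using Quotient identity)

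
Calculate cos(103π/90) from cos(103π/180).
cos(103π/90) = cos²103π/180 - sin²103π/180 = -0.8988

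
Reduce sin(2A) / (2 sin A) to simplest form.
sin(2A) / (2 sin A) = cos A (using Double angle)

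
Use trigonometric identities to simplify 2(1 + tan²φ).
2(1 + tan²φ) = 2(sec²φ) (using Pythagorean identity)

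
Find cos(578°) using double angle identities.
cos(578°) = cos²289° - sin²289° = -0.788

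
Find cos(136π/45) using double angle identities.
cos(136π/45) = 2cos²68π/45 - 1 = -0.9976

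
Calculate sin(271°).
sin(271°) = -0.9998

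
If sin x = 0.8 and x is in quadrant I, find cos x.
cos x = 0.6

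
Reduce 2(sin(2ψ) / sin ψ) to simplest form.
2(sin(2ψ) / sin ψ) = 2(2 cos ψ) (using Double angle)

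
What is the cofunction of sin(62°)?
sin(62°) = cos(90° - 62°) = cos(28°)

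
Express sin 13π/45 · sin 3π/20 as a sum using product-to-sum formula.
sin 13π/45 sin 3π/20 = (1/2)[cos(13π/45-3π/20) - cos(13π/45+3π/20)]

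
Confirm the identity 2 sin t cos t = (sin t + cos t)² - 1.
RHS = sin²t + 2 sin t cos t + cos²t - 1 = (sin²t + cos²t) + 2 sin t cos t - 1 = 1 + 2 sin t cos t - 1 = 2 sin t cos t = LHS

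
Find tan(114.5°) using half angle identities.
tan(114.5°) = sin 229° / (1 + cos 229°) = -2.194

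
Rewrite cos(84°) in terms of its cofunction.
cos(84°) = sin(90° - 84°) = sin(6°)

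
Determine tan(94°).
tan(94°) = -14.3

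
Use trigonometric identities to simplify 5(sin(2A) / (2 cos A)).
5(sin(2A) / (2 cos A)) = 5(sin A) (using Double angle)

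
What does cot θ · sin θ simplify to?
cot θ · sin θ = cos θ (using Quotient identity)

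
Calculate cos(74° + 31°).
cos(74° + 31°) = cos 74° cos 31° - sin 74° sin 31° = -(√6-√2)/4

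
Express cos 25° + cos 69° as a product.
cos 25° + cos 69° = 2 cos(47°) cos(-22°)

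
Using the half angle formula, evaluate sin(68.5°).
sin(68.5°) = √((1 - cos 137°)/2) = 0.9304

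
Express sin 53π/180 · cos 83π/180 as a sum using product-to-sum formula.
sin 53π/180 cos 83π/180 = (1/2)[sin(53π/180+83π/180) + sin(53π/180-83π/180)]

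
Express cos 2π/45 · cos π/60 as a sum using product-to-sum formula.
cos 2π/45 cos π/60 = (1/2)[cos(2π/45-π/60) + cos(2π/45+π/60)]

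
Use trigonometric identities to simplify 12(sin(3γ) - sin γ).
12(sin(3γ) - sin γ) = 12(2 cos(2γ) sin γ) (using Sum-to-product)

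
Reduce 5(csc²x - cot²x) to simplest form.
5(csc²x - cot²x) = 5 (using Pythagorean identity)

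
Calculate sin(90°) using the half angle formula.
sin(90°) = √((1 - cos 180°)/2) = 1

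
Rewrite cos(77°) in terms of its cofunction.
cos(77°) = sin(90° - 77°) = sin(13°)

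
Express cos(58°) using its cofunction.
cos(58°) = sin(90° - 58°) = sin(32°)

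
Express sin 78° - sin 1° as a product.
sin 78° - sin 1° = 2 cos(39.5°) sin(38.5°)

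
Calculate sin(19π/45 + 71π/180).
sin(19π/45 + 71π/180) = sin 19π/45 cos 71π/180 + cos 19π/45 sin 71π/180 = 0.5446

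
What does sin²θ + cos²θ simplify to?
sin²θ + cos²θ = 1 (using Pythagorean identity)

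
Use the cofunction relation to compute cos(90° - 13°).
cos(90° - 13°) = sin(13°) = 0.225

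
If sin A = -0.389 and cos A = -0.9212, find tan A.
tan A = sin A / cos A = 0.4223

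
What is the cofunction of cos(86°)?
cos(86°) = sin(90° - 86°) = sin(4°)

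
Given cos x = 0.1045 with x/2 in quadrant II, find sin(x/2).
sin(x/2) = ±√((1 - cos x)/2); positive since x/2 ∈ QII, so sin(x/2) = 0.6691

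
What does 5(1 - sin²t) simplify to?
5(1 - sin²t) = 5(cos²t) (using Pythagorean identity)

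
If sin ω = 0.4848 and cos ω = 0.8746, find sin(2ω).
sin(2ω) = 2 sin ω cos ω = 0.848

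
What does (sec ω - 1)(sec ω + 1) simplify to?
(sec ω - 1)(sec ω + 1) = tan²ω (using Diff. of squares)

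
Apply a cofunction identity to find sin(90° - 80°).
sin(90° - 80°) = cos(80°) = 0.1736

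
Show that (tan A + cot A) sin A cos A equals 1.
LHS = (sin A/cos A + cos A/sin A) sin A cos A = ((sin²A + cos²A)/(sin A cos A)) · sin A cos A = sin²A + cos²A = 1 = RHS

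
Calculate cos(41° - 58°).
cos(41° - 58°) = cos 41° cos 58° + sin 41° sin 58° = 0.9563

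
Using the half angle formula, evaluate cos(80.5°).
cos(80.5°) = √((1 + cos 161°)/2) = 0.165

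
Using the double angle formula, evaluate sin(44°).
sin(44°) = 2 sin 22° cos 22° = 0.6947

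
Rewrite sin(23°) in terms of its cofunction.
sin(23°) = cos(90° - 23°) = cos(67°)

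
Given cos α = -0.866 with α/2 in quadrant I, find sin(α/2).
sin(α/2) = ±√((1 - cos α)/2); positive since α/2 ∈ QI, so sin(α/2) = 0.9659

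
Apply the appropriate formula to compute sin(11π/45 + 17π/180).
sin(11π/45 + 17π/180) = sin 11π/45 cos 17π/180 + cos 11π/45 sin 17π/180 = 0.8746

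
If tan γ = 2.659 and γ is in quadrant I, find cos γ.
cos γ = 0.352 (using tan²γ + 1 = sec²γ)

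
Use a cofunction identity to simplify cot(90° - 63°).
cot(90° - 63°) = tan(63°)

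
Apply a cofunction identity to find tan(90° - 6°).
tan(90° - 6°) = cot(6°) = 9.514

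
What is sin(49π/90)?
sin(49π/90) = 0.9903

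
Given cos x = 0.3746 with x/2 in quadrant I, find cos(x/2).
cos(x/2) = ±√((1 + cos x)/2); positive since x/2 ∈ QI, so cos(x/2) = 0.829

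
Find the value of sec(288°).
sec(288°) = 3.236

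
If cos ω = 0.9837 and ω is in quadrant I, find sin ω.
sin ω = 0.1798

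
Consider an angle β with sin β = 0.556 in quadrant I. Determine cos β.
cos β = √(1 - sin²β) = 0.8312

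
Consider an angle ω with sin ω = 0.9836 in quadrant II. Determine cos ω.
cos ω = ±√(1 - sin²ω) = -0.1804 (negative in QII)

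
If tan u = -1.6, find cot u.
cot u = 1/tan u = -0.625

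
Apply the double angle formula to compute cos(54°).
cos(54°) = cos²27° - sin²27° = 0.5878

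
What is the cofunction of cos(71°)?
cos(71°) = sin(90° - 71°) = sin(19°)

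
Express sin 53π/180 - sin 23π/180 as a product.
sin 53π/180 - sin 23π/180 = 2 cos(19π/90) sin(π/12)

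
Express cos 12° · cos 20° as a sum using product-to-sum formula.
cos 12° cos 20° = (1/2)[cos(12°-20°) + cos(12°+20°)]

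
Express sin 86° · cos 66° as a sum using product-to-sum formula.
sin 86° cos 66° = (1/2)[sin(86°+66°) + sin(86°-66°)]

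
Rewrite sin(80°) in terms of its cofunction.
sin(80°) = cos(90° - 80°) = cos(10°)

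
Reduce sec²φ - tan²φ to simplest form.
sec²φ - tan²φ = 1 (using Pythagorean identity)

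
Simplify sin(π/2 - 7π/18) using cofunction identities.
sin(π/2 - 7π/18) = cos(7π/18)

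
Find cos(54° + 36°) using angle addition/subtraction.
cos(54° + 36°) = cos 54° cos 36° - sin 54° sin 36° = 0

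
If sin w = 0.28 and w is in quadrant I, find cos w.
cos w = 0.96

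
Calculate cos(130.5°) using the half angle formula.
cos(130.5°) = -√((1 + cos 261°)/2) = -0.6494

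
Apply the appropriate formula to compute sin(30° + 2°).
sin(30° + 2°) = sin 30° cos 2° + cos 30° sin 2° = 0.5299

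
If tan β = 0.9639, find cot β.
cot β = 1/tan β = 1.037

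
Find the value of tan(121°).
tan(121°) = -1.664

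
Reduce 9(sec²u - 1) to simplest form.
9(sec²u - 1) = 9(tan²u) (using Pythagorean identity)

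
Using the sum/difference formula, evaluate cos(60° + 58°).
cos(60° + 58°) = cos 60° cos 58° - sin 60° sin 58° = -0.4695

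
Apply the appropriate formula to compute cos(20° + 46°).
cos(20° + 46°) = cos 20° cos 46° - sin 20° sin 46° = 0.4067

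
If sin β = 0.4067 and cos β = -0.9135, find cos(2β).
cos(2β) = cos²β - sin²β = 0.6691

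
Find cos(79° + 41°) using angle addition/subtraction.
cos(79° + 41°) = cos 79° cos 41° - sin 79° sin 41° = -1/2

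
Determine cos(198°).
cos(198°) = -0.9511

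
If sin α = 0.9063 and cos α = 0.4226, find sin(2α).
sin(2α) = 2 sin α cos α = 0.766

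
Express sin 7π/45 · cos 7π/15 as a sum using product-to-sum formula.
sin 7π/45 cos 7π/15 = (1/2)[sin(7π/45+7π/15) + sin(7π/45-7π/15)]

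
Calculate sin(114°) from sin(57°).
sin(114°) = 2 sin 57° cos 57° = 0.9135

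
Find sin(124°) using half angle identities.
sin(124°) = √((1 - cos 248°)/2) = 0.829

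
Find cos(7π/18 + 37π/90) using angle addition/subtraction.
cos(7π/18 + 37π/90) = cos 7π/18 cos 37π/90 - sin 7π/18 sin 37π/90 = -0.809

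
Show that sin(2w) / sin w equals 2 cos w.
LHS = 2 sin w cos w / sin w = 2 cos w = RHS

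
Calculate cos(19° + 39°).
cos(19° + 39°) = cos 19° cos 39° - sin 19° sin 39° = 0.5299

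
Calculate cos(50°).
cos(50°) = 0.6428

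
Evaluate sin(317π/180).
sin(317π/180) = -0.682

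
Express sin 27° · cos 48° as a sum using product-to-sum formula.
sin 27° cos 48° = (1/2)[sin(27°+48°) + sin(27°-48°)]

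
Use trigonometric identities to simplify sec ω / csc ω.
sec ω / csc ω = tan ω (using Reciprocal identities)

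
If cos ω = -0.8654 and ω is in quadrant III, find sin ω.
sin ω = -0.5011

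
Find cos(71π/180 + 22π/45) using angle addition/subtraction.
cos(71π/180 + 22π/45) = cos 71π/180 cos 22π/45 - sin 71π/180 sin 22π/45 = -0.9336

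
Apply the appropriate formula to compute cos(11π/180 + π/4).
cos(11π/180 + π/4) = cos 11π/180 cos π/4 - sin 11π/180 sin π/4 = 0.5592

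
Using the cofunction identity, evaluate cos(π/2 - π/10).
cos(π/2 - π/10) = sin(π/10) = 0.309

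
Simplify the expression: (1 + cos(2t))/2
(1 + cos(2t))/2 = cos²t (using Power reduction)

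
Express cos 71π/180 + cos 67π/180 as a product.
cos 71π/180 + cos 67π/180 = 2 cos(23π/60) cos(π/90)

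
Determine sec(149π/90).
sec(149π/90) = 2.13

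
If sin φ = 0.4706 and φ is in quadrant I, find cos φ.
cos φ = 0.8823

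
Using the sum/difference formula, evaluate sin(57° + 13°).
sin(57° + 13°) = sin 57° cos 13° + cos 57° sin 13° = 0.9397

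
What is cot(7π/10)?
cot(7π/10) = -0.7265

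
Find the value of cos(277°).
cos(277°) = 0.1219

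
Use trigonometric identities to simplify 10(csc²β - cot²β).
10(csc²β - cot²β) = 10 (using Pythagorean identity)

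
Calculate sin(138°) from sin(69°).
sin(138°) = 2 sin 69° cos 69° = 0.6691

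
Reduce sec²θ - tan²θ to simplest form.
sec²θ - tan²θ = 1 (using Pythagorean identity)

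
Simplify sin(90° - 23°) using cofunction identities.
sin(90° - 23°) = cos(23°)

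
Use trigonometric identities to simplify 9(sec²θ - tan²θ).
9(sec²θ - tan²θ) = 9 (using Pythagorean identity)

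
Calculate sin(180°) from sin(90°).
sin(180°) = 2 sin 90° cos 90° = 0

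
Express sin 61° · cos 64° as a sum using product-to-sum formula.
sin 61° cos 64° = (1/2)[sin(61°+64°) + sin(61°-64°)]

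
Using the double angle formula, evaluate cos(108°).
cos(108°) = cos²54° - sin²54° = -0.309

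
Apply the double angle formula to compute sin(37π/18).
sin(37π/18) = 2 sin 37π/36 cos 37π/36 = 0.1736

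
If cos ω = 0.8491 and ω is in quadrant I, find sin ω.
sin ω = 0.5282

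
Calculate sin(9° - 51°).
sin(9° - 51°) = sin 9° cos 51° - cos 9° sin 51° = -0.6691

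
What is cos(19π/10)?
cos(19π/10) = 0.9511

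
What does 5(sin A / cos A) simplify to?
5(sin A / cos A) = 5(tan A) (using Quotient identity)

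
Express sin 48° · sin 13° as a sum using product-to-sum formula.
sin 48° sin 13° = (1/2)[cos(48°-13°) - cos(48°+13°)]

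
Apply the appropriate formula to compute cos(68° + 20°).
cos(68° + 20°) = cos 68° cos 20° - sin 68° sin 20° = 0.0349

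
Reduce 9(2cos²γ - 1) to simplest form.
9(2cos²γ - 1) = 9(cos(2γ)) (using Double angle)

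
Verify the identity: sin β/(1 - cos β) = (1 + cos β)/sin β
LHS = sin β(1 + cos β) / ((1 - cos β)(1 + cos β)) = sin β(1 + cos β) / (1 - cos²β) = sin β(1 + cos β) / sin²β = (1 + cos β)/sin β = RHS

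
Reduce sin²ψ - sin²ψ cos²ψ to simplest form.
sin²ψ - sin²ψ cos²ψ = sin⁴ψ (using Factoring)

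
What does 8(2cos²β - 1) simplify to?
8(2cos²β - 1) = 8(cos(2β)) (using Double angle)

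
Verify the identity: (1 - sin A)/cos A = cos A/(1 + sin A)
LHS = (1 - sin A)(1 + sin A) / (cos A(1 + sin A)) = (1 - sin²A) / (cos A(1 + sin A)) = cos²A / (cos A(1 + sin A)) = cos A/(1 + sin A) = RHS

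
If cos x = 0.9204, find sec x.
sec x = 1/cos x = 1.086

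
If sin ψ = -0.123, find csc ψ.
csc ψ = 1/sin ψ = -8.13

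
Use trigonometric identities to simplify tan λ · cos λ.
tan λ · cos λ = sin λ (using Quotient identity)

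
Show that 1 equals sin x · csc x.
RHS = sin x · (1/sin x) = 1 = LHS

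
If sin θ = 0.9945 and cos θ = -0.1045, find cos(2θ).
cos(2θ) = cos²θ - sin²θ = -0.9781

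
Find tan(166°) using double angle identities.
tan(166°) = 2 tan 83° / (1 - tan²83°) = -0.2493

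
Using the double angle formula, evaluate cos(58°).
cos(58°) = 1 - 2sin²29° = 0.5299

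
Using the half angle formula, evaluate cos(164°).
cos(164°) = -√((1 + cos 328°)/2) = -0.9613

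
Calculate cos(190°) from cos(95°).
cos(190°) = cos²95° - sin²95° = -0.9848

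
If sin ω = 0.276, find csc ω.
csc ω = 1/sin ω = 3.623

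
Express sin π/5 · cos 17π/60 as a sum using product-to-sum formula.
sin π/5 cos 17π/60 = (1/2)[sin(π/5+17π/60) + sin(π/5-17π/60)]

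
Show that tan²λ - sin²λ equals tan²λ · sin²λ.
LHS = sin²λ/cos²λ - sin²λ = sin²λ(1/cos²λ - 1) = sin²λ · (1 - cos²λ)/cos²λ = sin²λ · sin²λ/cos²λ = sin²λ · tan²λ = RHS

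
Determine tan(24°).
tan(24°) = 0.4452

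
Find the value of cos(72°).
cos(72°) = 0.309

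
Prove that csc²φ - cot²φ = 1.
LHS = 1/sin²φ - cos²φ/sin²φ = (1 - cos²φ)/sin²φ = sin²φ/sin²φ = 1 = RHS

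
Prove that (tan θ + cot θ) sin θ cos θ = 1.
LHS = (sin θ/cos θ + cos θ/sin θ) sin θ cos θ = ((sin²θ + cos²θ)/(sin θ cos θ)) · sin θ cos θ = sin²θ + cos²θ = 1 = RHS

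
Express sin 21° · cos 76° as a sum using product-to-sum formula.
sin 21° cos 76° = (1/2)[sin(21°+76°) + sin(21°-76°)]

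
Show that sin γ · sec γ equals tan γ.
LHS = sin γ · (1/cos γ) = sin γ/cos γ = tan γ = RHS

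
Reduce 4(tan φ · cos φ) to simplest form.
4(tan φ · cos φ) = 4(sin φ) (using Quotient identity)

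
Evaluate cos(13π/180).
cos(13π/180) = 0.9744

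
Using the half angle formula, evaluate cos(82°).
cos(82°) = √((1 + cos 164°)/2) = 0.1392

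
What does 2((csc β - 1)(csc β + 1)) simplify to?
2((csc β - 1)(csc β + 1)) = 2(cot²β) (using Diff. of squares)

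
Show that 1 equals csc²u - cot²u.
RHS = 1/sin²u - cos²u/sin²u = (1 - cos²u)/sin²u = sin²u/sin²u = 1 = LHS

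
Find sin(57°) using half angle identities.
sin(57°) = √((1 - cos 114°)/2) = 0.8387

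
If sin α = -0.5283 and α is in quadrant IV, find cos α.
cos α = 0.8491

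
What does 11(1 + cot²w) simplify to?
11(1 + cot²w) = 11(csc²w) (using Pythagorean identity)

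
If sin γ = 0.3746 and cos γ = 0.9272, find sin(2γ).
sin(2γ) = 2 sin γ cos γ = 0.6947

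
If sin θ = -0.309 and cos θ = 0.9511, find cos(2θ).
cos(2θ) = cos²θ - sin²θ = 0.8091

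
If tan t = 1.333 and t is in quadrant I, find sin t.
sin t = 0.7999 (using tan²t + 1 = sec²t)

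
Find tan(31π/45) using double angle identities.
tan(31π/45) = 2 tan 31π/90 / (1 - tan²31π/90) = -1.483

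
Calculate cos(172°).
cos(172°) = -0.9903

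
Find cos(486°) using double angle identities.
cos(486°) = cos²243° - sin²243° = -0.5878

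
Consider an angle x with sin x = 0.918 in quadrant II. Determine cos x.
cos x = ±√(1 - sin²x) = -0.3966 (negative in QII)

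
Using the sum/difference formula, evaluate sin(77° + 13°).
sin(77° + 13°) = sin 77° cos 13° + cos 77° sin 13° = 1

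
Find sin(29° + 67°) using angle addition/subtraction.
sin(29° + 67°) = sin 29° cos 67° + cos 29° sin 67° = 0.9945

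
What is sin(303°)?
sin(303°) = -0.8387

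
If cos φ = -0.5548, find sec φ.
sec φ = 1/cos φ = -1.802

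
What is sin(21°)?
sin(21°) = 0.3584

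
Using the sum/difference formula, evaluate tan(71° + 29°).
tan(71° + 29°) = (tan 71° + tan 29°)/(1 - tan 71° tan 29°) = -5.671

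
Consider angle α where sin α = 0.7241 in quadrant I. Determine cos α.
cos α = √(1 - sin²α) = 0.6897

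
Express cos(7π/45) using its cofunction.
cos(7π/45) = sin(π/2 - 7π/45) = sin(31π/90)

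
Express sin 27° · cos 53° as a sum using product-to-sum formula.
sin 27° cos 53° = (1/2)[sin(27°+53°) + sin(27°-53°)]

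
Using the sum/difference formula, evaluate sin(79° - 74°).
sin(79° - 74°) = sin 79° cos 74° - cos 79° sin 74° = 0.08716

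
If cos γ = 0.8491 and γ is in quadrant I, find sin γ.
sin γ = 0.5282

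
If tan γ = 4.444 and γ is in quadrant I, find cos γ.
cos γ = 0.2195 (using tan²γ + 1 = sec²γ)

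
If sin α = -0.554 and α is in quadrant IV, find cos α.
cos α = 0.8325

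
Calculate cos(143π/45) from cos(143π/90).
cos(143π/45) = cos²143π/90 - sin²143π/90 = -0.848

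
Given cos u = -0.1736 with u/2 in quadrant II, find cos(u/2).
cos(u/2) = ±√((1 + cos u)/2); negative since u/2 ∈ QII, so cos(u/2) = -0.6428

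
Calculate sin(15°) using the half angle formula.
sin(15°) = √((1 - cos 30°)/2) = (√6-√2)/4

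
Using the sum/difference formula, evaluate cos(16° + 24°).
cos(16° + 24°) = cos 16° cos 24° - sin 16° sin 24° = 0.766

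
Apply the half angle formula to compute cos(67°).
cos(67°) = √((1 + cos 134°)/2) = 0.3907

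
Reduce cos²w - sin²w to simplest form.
cos²w - sin²w = cos(2w) (using Double angle)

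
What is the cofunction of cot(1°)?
cot(1°) = tan(90° - 1°) = tan(89°)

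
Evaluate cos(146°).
cos(146°) = -0.829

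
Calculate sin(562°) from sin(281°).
sin(562°) = 2 sin 281° cos 281° = -0.3746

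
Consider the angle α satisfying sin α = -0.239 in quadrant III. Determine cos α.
cos α = ±√(1 - sin²α) = -0.971 (negative in QIII)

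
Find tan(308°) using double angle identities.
tan(308°) = 2 tan 154° / (1 - tan²154°) = -1.28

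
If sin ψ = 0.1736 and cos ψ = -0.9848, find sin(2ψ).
sin(2ψ) = 2 sin ψ cos ψ = -0.3419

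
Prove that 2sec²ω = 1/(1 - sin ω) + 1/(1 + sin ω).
RHS = [(1 + sin ω) + (1 - sin ω)] / [(1 - sin ω)(1 + sin ω)] = 2/(1 - sin²ω) = 2/cos²ω = 2sec²ω = LHS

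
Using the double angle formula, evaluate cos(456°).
cos(456°) = cos²228° - sin²228° = -0.1045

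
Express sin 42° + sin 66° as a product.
sin 42° + sin 66° = 2 sin(54°) cos(-12°)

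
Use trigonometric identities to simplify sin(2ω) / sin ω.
sin(2ω) / sin ω = 2 cos ω (using Double angle)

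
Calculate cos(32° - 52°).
cos(32° - 52°) = cos 32° cos 52° + sin 32° sin 52° = 0.9397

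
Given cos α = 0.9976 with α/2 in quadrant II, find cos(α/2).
cos(α/2) = ±√((1 + cos α)/2); negative since α/2 ∈ QII, so cos(α/2) = -0.9994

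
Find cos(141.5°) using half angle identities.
cos(141.5°) = -√((1 + cos 283°)/2) = -0.7826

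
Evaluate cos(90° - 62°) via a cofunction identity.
cos(90° - 62°) = sin(62°) = 0.8829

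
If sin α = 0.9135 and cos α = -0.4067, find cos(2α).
cos(2α) = cos²α - sin²α = -0.6691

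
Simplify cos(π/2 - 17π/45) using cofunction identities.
cos(π/2 - 17π/45) = sin(17π/45)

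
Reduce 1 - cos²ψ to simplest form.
1 - cos²ψ = sin²ψ (using Pythagorean identity)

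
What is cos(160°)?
cos(160°) = -0.9397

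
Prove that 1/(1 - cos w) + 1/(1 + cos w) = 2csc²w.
LHS = [(1 + cos w) + (1 - cos w)] / [(1 - cos w)(1 + cos w)] = 2/(1 - cos²w) = 2/sin²w = 2csc²w = RHS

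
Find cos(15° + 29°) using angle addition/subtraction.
cos(15° + 29°) = cos 15° cos 29° - sin 15° sin 29° = 0.7193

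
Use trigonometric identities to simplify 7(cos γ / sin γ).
7(cos γ / sin γ) = 7(cot γ) (using Quotient identity)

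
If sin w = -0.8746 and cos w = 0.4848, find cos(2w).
cos(2w) = cos²w - sin²w = -0.5299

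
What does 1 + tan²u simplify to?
1 + tan²u = sec²u (using Pythagorean identity)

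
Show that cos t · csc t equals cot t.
LHS = cos t · (1/sin t) = cos t/sin t = cot t = RHS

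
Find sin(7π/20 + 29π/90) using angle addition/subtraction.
sin(7π/20 + 29π/90) = sin 7π/20 cos 29π/90 + cos 7π/20 sin 29π/90 = 0.8572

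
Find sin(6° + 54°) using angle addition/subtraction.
sin(6° + 54°) = sin 6° cos 54° + cos 6° sin 54° = √3/2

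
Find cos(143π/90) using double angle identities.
cos(143π/90) = cos²143π/180 - sin²143π/180 = 0.2756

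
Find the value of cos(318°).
cos(318°) = 0.7431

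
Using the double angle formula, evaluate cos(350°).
cos(350°) = cos²175° - sin²175° = 0.9848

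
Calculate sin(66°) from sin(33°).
sin(66°) = 2 sin 33° cos 33° = 0.9135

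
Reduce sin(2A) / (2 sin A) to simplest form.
sin(2A) / (2 sin A) = cos A (using Double angle)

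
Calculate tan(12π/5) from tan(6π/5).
tan(12π/5) = 2 tan 6π/5 / (1 - tan²6π/5) = 3.078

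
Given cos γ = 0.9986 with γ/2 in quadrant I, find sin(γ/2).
sin(γ/2) = ±√((1 - cos γ)/2); positive since γ/2 ∈ QI, so sin(γ/2) = 0.02646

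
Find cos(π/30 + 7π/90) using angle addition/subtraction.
cos(π/30 + 7π/90) = cos π/30 cos 7π/90 - sin π/30 sin 7π/90 = 0.9397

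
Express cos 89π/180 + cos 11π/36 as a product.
cos 89π/180 + cos 11π/36 = 2 cos(2π/5) cos(17π/180)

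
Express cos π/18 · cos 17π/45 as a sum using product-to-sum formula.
cos π/18 cos 17π/45 = (1/2)[cos(π/18-17π/45) + cos(π/18+17π/45)]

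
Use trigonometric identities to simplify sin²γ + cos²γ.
sin²γ + cos²γ = 1 (using Pythagorean identity)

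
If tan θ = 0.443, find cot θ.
cot θ = 1/tan θ = 2.257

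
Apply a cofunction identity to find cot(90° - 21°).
cot(90° - 21°) = tan(21°) = 0.3839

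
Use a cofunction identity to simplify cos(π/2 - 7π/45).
cos(π/2 - 7π/45) = sin(7π/45)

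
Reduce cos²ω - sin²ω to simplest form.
cos²ω - sin²ω = cos(2ω) (using Double angle)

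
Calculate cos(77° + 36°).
cos(77° + 36°) = cos 77° cos 36° - sin 77° sin 36° = -0.3907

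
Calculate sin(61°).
sin(61°) = 0.8746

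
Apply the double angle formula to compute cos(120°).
cos(120°) = cos²60° - sin²60° = -1/2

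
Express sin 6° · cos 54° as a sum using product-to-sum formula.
sin 6° cos 54° = (1/2)[sin(6°+54°) + sin(6°-54°)]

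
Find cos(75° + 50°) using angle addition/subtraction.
cos(75° + 50°) = cos 75° cos 50° - sin 75° sin 50° = -0.5736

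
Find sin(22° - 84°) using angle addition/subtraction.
sin(22° - 84°) = sin 22° cos 84° - cos 22° sin 84° = -0.8829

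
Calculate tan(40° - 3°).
tan(40° - 3°) = (tan 40° - tan 3°)/(1 + tan 40° tan 3°) = 0.7536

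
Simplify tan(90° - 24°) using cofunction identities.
tan(90° - 24°) = cot(24°)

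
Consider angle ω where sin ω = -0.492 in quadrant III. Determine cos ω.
cos ω = ±√(1 - sin²ω) = -0.8706 (negative in QIII)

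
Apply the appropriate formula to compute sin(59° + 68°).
sin(59° + 68°) = sin 59° cos 68° + cos 59° sin 68° = 0.7986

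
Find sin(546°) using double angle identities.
sin(546°) = 2 sin 273° cos 273° = -0.1045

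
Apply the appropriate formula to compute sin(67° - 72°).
sin(67° - 72°) = sin 67° cos 72° - cos 67° sin 72° = -0.08716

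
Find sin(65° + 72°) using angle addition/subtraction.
sin(65° + 72°) = sin 65° cos 72° + cos 65° sin 72° = 0.682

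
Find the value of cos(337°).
cos(337°) = 0.9205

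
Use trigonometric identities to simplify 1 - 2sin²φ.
1 - 2sin²φ = cos(2φ) (using Double angle)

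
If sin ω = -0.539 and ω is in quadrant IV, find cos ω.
cos ω = 0.8423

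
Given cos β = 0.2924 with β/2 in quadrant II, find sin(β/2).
sin(β/2) = ±√((1 - cos β)/2); positive since β/2 ∈ QII, so sin(β/2) = 0.5948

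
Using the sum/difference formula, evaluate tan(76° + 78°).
tan(76° + 78°) = (tan 76° + tan 78°)/(1 - tan 76° tan 78°) = -0.4877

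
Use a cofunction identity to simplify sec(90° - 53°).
sec(90° - 53°) = csc(53°)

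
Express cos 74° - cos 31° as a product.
cos 74° - cos 31° = -2 sin(52.5°) sin(21.5°)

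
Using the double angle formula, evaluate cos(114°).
cos(114°) = cos²57° - sin²57° = -0.4067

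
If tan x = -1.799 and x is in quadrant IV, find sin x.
sin x = -0.874 (using tan²x + 1 = sec²x)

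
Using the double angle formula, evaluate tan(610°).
tan(610°) = 2 tan 305° / (1 - tan²305°) = 2.747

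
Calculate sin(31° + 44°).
sin(31° + 44°) = sin 31° cos 44° + cos 31° sin 44° = (√6+√2)/4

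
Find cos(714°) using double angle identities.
cos(714°) = cos²357° - sin²357° = 0.9945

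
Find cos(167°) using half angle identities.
cos(167°) = -√((1 + cos 334°)/2) = -0.9744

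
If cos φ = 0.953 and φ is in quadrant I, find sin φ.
sin φ = 0.303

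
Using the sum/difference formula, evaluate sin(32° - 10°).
sin(32° - 10°) = sin 32° cos 10° - cos 32° sin 10° = 0.3746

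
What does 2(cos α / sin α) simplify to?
2(cos α / sin α) = 2(cot α) (using Quotient identity)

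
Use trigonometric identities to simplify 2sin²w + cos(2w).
2sin²w + cos(2w) = 1 (using Double angle)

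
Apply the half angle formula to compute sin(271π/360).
sin(271π/360) = √((1 - cos 271π/180)/2) = 0.7009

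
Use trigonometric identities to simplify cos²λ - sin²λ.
cos²λ - sin²λ = cos(2λ) (using Double angle)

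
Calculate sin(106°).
sin(106°) = 0.9613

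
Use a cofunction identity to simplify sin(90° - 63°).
sin(90° - 63°) = cos(63°)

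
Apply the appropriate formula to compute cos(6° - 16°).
cos(6° - 16°) = cos 6° cos 16° + sin 6° sin 16° = 0.9848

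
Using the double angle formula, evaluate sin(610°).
sin(610°) = 2 sin 305° cos 305° = -0.9397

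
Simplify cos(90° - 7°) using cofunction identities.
cos(90° - 7°) = sin(7°)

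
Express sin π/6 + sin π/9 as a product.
sin π/6 + sin π/9 = 2 sin(5π/36) cos(π/36)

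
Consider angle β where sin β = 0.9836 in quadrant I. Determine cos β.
cos β = √(1 - sin²β) = 0.1804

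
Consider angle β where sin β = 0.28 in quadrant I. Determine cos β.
cos β = √(1 - sin²β) = 0.96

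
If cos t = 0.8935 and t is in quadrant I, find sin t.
sin t = 0.4491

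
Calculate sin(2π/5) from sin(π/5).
sin(2π/5) = 2 sin π/5 cos π/5 = 0.9511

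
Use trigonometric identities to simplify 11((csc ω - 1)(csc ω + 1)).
11((csc ω - 1)(csc ω + 1)) = 11(cot²ω) (using Diff. of squares)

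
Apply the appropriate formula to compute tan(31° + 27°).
tan(31° + 27°) = (tan 31° + tan 27°)/(1 - tan 31° tan 27°) = 1.6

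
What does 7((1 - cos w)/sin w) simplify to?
7((1 - cos w)/sin w) = 7(tan(w/2)) (using Half angle)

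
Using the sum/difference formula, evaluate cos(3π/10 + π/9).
cos(3π/10 + π/9) = cos 3π/10 cos π/9 - sin 3π/10 sin π/9 = 0.2756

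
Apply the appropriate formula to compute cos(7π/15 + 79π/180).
cos(7π/15 + 79π/180) = cos 7π/15 cos 79π/180 - sin 7π/15 sin 79π/180 = -0.9563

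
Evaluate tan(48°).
tan(48°) = 1.111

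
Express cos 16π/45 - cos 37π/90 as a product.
cos 16π/45 - cos 37π/90 = -2 sin(23π/60) sin(-π/36)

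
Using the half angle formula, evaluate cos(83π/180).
cos(83π/180) = √((1 + cos 83π/90)/2) = 0.1219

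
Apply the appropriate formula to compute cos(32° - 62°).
cos(32° - 62°) = cos 32° cos 62° + sin 32° sin 62° = √3/2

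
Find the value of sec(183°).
sec(183°) = -1.001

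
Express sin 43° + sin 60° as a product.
sin 43° + sin 60° = 2 sin(51.5°) cos(-8.5°)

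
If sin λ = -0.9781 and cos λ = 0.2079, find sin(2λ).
sin(2λ) = 2 sin λ cos λ = -0.4067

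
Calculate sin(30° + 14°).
sin(30° + 14°) = sin 30° cos 14° + cos 30° sin 14° = 0.6947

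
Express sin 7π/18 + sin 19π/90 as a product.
sin 7π/18 + sin 19π/90 = 2 sin(3π/10) cos(4π/45)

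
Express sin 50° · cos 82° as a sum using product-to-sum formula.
sin 50° cos 82° = (1/2)[sin(50°+82°) + sin(50°-82°)]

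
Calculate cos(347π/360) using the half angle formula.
cos(347π/360) = -√((1 + cos 347π/180)/2) = -0.9936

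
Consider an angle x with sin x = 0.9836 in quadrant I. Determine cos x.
cos x = √(1 - sin²x) = 0.1804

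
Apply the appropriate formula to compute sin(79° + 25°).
sin(79° + 25°) = sin 79° cos 25° + cos 79° sin 25° = 0.9703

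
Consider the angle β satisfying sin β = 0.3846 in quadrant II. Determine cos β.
cos β = ±√(1 - sin²β) = -0.9231 (negative in QII)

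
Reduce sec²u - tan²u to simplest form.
sec²u - tan²u = 1 (using Pythagorean identity)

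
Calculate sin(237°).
sin(237°) = -0.8387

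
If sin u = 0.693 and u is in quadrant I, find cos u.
cos u = 0.7209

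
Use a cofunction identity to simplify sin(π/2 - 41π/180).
sin(π/2 - 41π/180) = cos(41π/180)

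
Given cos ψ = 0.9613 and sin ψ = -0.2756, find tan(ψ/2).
tan(ψ/2) = sin ψ / (1 + cos ψ) = -0.1405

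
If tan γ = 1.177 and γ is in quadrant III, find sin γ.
sin γ = -0.7621 (using tan²γ + 1 = sec²γ)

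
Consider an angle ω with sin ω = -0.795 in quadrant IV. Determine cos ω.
cos ω = √(1 - sin²ω) = 0.6066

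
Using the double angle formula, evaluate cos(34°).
cos(34°) = cos²17° - sin²17° = 0.829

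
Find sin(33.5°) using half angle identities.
sin(33.5°) = √((1 - cos 67°)/2) = 0.5519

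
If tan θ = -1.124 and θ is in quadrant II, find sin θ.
sin θ = 0.7471 (using tan²θ + 1 = sec²θ)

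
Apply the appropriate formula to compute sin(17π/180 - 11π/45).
sin(17π/180 - 11π/45) = sin 17π/180 cos 11π/45 - cos 17π/180 sin 11π/45 = -0.454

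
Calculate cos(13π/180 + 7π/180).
cos(13π/180 + 7π/180) = cos 13π/180 cos 7π/180 - sin 13π/180 sin 7π/180 = 0.9397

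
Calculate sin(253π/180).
sin(253π/180) = -0.9563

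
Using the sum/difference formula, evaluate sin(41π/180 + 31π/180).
sin(41π/180 + 31π/180) = sin 41π/180 cos 31π/180 + cos 41π/180 sin 31π/180 = 0.9511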